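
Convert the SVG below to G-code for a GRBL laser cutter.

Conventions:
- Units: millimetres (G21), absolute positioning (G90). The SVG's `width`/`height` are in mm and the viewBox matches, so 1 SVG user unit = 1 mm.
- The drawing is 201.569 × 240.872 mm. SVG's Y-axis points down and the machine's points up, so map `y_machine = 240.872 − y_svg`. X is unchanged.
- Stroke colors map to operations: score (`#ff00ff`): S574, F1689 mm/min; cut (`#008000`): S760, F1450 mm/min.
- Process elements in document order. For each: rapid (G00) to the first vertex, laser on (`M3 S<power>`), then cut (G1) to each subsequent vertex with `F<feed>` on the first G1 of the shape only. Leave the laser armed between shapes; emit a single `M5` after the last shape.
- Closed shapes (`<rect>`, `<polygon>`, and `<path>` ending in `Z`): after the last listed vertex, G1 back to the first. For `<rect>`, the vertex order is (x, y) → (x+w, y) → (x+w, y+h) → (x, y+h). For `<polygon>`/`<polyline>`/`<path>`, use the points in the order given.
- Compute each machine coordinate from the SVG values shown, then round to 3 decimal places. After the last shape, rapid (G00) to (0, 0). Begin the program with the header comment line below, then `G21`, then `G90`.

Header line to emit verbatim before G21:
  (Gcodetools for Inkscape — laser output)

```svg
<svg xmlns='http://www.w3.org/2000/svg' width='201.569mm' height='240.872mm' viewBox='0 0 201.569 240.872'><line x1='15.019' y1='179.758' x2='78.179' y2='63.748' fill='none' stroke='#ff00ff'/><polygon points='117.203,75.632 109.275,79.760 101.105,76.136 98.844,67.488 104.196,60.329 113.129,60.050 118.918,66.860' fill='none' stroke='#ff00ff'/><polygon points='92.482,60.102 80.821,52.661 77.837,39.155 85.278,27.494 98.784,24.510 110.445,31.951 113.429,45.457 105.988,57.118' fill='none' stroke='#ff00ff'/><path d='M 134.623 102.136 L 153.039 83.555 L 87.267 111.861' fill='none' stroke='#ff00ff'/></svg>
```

viewBox `0 0 201.569 240.872` with mm width/height → 1 unit = 1 mm. Flip: y_m = 240.872 − y_svg.

**Shape 1** — `<line>` line segment, stroke `#ff00ff` → score (S574, F1689). Machine vertices: (15.019,61.114) → (78.179,177.124). Open path.

**Shape 2** — `<polygon>` regular polygon, stroke `#ff00ff` → score (S574, F1689). Machine vertices: (117.203,165.240) → (109.275,161.112) → (101.105,164.736) → (98.844,173.384) → (104.196,180.543) → (113.129,180.822) → (118.918,174.012) → (117.203,165.240). Closed: final G1 returns to the first vertex.

**Shape 3** — `<polygon>` regular polygon, stroke `#ff00ff` → score (S574, F1689). Machine vertices: (92.482,180.770) → (80.821,188.211) → (77.837,201.717) → (85.278,213.378) → (98.784,216.362) → (110.445,208.921) → (113.429,195.415) → (105.988,183.754) → (92.482,180.770). Closed: final G1 returns to the first vertex.

**Shape 4** — `<path>` open polyline, stroke `#ff00ff` → score (S574, F1689). Machine vertices: (134.623,138.736) → (153.039,157.317) → (87.267,129.011). Open path.

(Gcodetools for Inkscape — laser output)
G21
G90
G00 X15.019 Y61.114
M3 S574
G1 X78.179 Y177.124 F1689
G00 X117.203 Y165.240
M3 S574
G1 X109.275 Y161.112 F1689
G1 X101.105 Y164.736
G1 X98.844 Y173.384
G1 X104.196 Y180.543
G1 X113.129 Y180.822
G1 X118.918 Y174.012
G1 X117.203 Y165.240
G00 X92.482 Y180.770
M3 S574
G1 X80.821 Y188.211 F1689
G1 X77.837 Y201.717
G1 X85.278 Y213.378
G1 X98.784 Y216.362
G1 X110.445 Y208.921
G1 X113.429 Y195.415
G1 X105.988 Y183.754
G1 X92.482 Y180.770
G00 X134.623 Y138.736
M3 S574
G1 X153.039 Y157.317 F1689
G1 X87.267 Y129.011
M5
G00 X0.000 Y0.000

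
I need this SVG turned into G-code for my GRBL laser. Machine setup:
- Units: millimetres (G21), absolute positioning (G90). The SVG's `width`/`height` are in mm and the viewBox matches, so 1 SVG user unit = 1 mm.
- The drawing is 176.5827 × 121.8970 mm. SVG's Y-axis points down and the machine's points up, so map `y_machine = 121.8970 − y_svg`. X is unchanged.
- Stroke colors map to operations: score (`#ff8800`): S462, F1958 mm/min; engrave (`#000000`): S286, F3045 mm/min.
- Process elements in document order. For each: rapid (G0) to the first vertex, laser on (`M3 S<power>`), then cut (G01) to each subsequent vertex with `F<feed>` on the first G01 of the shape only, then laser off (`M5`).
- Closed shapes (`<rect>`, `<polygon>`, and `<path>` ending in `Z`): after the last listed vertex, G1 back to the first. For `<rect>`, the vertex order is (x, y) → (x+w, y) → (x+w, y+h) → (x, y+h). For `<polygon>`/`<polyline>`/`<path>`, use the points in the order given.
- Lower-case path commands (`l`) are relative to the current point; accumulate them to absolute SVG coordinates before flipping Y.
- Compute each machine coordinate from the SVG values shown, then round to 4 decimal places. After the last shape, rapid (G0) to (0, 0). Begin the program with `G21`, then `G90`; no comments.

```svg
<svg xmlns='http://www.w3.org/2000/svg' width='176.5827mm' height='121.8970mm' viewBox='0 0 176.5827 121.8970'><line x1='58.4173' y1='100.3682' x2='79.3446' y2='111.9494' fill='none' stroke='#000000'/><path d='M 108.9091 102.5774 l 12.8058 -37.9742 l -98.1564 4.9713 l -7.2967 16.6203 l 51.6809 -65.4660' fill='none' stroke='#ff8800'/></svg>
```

G21
G90
G0 X58.4173 Y21.5288
M3 S286
G01 X79.3446 Y9.9476 F3045
M5
G0 X108.9091 Y19.3196
M3 S462
G01 X121.7149 Y57.2938 F1958
G01 X23.5585 Y52.3225
G01 X16.2618 Y35.7022
G01 X67.9427 Y101.1682
M5
G0 X0.0000 Y0.0000

1 u = 1 mm; y_m = 121.8970 − y.

[1] `<line>` line segment, #000000→engrave S286 F3045: (58.4173,21.5288) → (79.3446,9.9476)

[2] `<path>` open polyline, #ff8800→score S462 F1958: (108.9091,19.3196) → (121.7149,57.2938) → (23.5585,52.3225) → (16.2618,35.7022) → (67.9427,101.1682)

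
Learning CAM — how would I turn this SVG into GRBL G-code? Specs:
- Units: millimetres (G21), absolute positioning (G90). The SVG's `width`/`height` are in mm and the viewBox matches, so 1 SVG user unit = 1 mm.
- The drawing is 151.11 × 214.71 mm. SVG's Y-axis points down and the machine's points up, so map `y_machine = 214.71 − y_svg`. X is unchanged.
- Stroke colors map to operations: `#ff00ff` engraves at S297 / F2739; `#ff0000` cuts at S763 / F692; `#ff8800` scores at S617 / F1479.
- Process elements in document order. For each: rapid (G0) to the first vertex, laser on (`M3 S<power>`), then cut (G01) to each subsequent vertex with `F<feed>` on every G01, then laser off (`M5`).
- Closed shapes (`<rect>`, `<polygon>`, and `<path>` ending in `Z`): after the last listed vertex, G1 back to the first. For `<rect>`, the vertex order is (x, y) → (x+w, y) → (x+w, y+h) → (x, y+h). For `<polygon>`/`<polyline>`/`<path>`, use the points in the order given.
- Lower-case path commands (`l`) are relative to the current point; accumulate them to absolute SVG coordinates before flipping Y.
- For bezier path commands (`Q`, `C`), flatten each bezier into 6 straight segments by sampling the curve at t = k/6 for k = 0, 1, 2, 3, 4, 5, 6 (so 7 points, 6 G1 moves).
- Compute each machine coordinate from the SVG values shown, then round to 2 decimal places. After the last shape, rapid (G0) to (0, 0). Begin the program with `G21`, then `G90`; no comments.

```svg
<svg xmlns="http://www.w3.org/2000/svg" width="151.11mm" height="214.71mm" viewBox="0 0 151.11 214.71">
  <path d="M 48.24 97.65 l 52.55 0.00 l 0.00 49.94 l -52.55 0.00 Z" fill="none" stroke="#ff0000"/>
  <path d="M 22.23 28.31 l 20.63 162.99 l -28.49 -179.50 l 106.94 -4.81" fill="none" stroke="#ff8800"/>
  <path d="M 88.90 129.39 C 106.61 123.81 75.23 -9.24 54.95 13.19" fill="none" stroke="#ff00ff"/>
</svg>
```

G21
G90
G0 X48.24 Y117.06
M3 S763
G01 X100.79 Y117.06 F692
G01 X100.79 Y67.12 F692
G01 X48.24 Y67.12 F692
G01 X48.24 Y117.06 F692
M5
G0 X22.23 Y186.40
M3 S617
G01 X42.86 Y23.41 F1479
G01 X14.37 Y202.91 F1479
G01 X121.31 Y207.72 F1479
M5
G0 X88.90 Y85.32
M3 S297
G01 X93.94 Y97.42 F2739
G01 X92.48 Y122.91 F2739
G01 X86.17 Y153.92 F2739
G01 X76.70 Y182.60 F2739
G01 X65.74 Y201.09 F2739
G01 X54.95 Y201.52 F2739
M5
G0 X0.00 Y0.00

Since the viewBox matches the mm dimensions, user units are millimetres directly. The only transform is the Y-flip y_m = 214.71 − y_svg.

Shape 1 is a rectangle drawn with `<path>`. Its stroke #ff0000 means cut at S763, F692. After flipping Y the toolpath is (48.24,117.06) → (100.79,117.06) → (100.79,67.12) → (48.24,67.12) → (48.24,117.06), returning to the start.

Shape 2 is a open polyline drawn with `<path>`. Its stroke #ff8800 means score at S617, F1479. After flipping Y the toolpath is (22.23,186.40) → (42.86,23.41) → (14.37,202.91) → (121.31,207.72).

Shape 3 is a cubic bezier drawn with `<path>`. Its stroke #ff00ff means engrave at S297, F2739. After flipping Y the toolpath is (88.90,85.32) → (93.94,97.42) → (92.48,122.91) → (86.17,153.92) → (76.70,182.60) → (65.74,201.09) → (54.95,201.52).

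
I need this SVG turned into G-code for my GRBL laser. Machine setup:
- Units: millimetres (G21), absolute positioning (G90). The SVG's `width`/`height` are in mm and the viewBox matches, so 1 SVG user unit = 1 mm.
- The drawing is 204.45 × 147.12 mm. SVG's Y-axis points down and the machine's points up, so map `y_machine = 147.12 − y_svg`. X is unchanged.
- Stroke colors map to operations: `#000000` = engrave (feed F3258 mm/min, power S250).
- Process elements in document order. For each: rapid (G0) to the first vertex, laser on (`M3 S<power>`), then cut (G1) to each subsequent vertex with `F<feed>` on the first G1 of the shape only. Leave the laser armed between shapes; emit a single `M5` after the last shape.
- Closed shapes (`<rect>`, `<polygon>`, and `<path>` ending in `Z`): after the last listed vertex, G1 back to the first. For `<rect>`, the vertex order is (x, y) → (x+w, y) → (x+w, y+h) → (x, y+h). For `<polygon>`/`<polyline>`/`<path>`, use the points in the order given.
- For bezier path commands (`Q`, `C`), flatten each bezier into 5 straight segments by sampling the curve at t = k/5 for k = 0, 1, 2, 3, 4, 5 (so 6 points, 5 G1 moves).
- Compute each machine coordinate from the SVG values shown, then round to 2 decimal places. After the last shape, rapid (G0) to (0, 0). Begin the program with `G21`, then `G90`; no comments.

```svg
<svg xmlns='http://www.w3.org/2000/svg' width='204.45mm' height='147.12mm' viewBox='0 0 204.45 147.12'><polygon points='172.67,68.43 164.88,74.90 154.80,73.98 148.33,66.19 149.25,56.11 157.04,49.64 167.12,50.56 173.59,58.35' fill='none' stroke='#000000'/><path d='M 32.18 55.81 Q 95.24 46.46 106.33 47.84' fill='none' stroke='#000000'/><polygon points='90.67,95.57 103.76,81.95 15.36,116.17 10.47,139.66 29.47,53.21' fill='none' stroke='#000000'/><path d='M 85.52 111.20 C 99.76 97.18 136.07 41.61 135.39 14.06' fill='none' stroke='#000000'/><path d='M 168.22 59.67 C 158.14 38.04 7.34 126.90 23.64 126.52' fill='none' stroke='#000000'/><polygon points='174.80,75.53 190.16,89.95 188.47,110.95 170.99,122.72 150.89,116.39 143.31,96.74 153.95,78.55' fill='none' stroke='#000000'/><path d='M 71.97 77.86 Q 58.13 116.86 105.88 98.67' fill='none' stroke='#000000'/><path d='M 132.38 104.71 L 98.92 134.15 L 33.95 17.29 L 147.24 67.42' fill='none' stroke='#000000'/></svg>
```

G21
G90
G0 X172.67 Y78.69
M3 S250
G1 X164.88 Y72.22 F3258
G1 X154.80 Y73.14
G1 X148.33 Y80.93
G1 X149.25 Y91.01
G1 X157.04 Y97.48
G1 X167.12 Y96.56
G1 X173.59 Y88.77
G1 X172.67 Y78.69
G0 X32.18 Y91.31
M3 S250
G1 X55.33 Y94.62 F3258
G1 X74.31 Y97.07
G1 X89.14 Y98.67
G1 X99.82 Y99.40
G1 X106.33 Y99.28
G0 X90.67 Y51.55
M3 S250
G1 X103.76 Y65.17 F3258
G1 X15.36 Y30.95
G1 X10.47 Y7.46
G1 X29.47 Y93.91
G1 X90.67 Y51.55
G0 X85.52 Y35.92
M3 S250
G1 X96.24 Y48.76 F3258
G1 X109.42 Y68.24
G1 X122.23 Y91.00
G1 X131.83 Y113.72
G1 X135.39 Y133.06
G0 X168.22 Y87.45
M3 S250
G1 X147.75 Y88.77 F3258
G1 X108.28 Y73.15
G1 X64.59 Y50.20
G1 X31.45 Y29.48
G1 X23.64 Y20.60
G0 X174.80 Y71.59
M3 S250
G1 X190.16 Y57.17 F3258
G1 X188.47 Y36.17
G1 X170.99 Y24.40
G1 X150.89 Y30.73
G1 X143.31 Y50.38
G1 X153.95 Y68.57
G1 X174.80 Y71.59
G0 X71.97 Y69.26
M3 S250
G1 X68.90 Y55.95 F3258
G1 X70.75 Y47.21
G1 X77.53 Y43.05
G1 X89.24 Y43.46
G1 X105.88 Y48.45
G0 X132.38 Y42.41
M3 S250
G1 X98.92 Y12.97 F3258
G1 X33.95 Y129.83
G1 X147.24 Y79.70
M5
G0 X0.00 Y0.00

viewBox `0 0 204.45 147.12` with mm width/height → 1 unit = 1 mm. Flip: y_m = 147.12 − y_svg.

**Shape 1** — `<polygon>` regular polygon, stroke `#000000` → engrave (S250, F3258). Machine vertices: (172.67,78.69) → (164.88,72.22) → (154.80,73.14) → (148.33,80.93) → (149.25,91.01) → (157.04,97.48) → (167.12,96.56) → (173.59,88.77) → (172.67,78.69). Closed: final G1 returns to the first vertex.

**Shape 2** — `<path>` quadratic bezier, stroke `#000000` → engrave (S250, F3258). Control points (SVG): P0=(32.18,55.81), P1=(95.24,46.46), P2=(106.33,47.84); sampled at t=k/5. Machine vertices: (32.18,91.31) → (55.33,94.62) → (74.31,97.07) → (89.14,98.67) → (99.82,99.40) → (106.33,99.28). Open path.

**Shape 3** — `<polygon>` closed polygon, stroke `#000000` → engrave (S250, F3258). Machine vertices: (90.67,51.55) → (103.76,65.17) → (15.36,30.95) → (10.47,7.46) → (29.47,93.91) → (90.67,51.55). Closed: final G1 returns to the first vertex.

**Shape 4** — `<path>` cubic bezier, stroke `#000000` → engrave (S250, F3258). Control points (SVG): P0=(85.52,111.20), P1=(99.76,97.18), P2=(136.07,41.61), P3=(135.39,14.06); sampled at t=k/5. Machine vertices: (85.52,35.92) → (96.24,48.76) → (109.42,68.24) → (122.23,91.00) → (131.83,113.72) → (135.39,133.06). Open path.

**Shape 5** — `<path>` cubic bezier, stroke `#000000` → engrave (S250, F3258). Control points (SVG): P0=(168.22,59.67), P1=(158.14,38.04), P2=(7.34,126.90), P3=(23.64,126.52); sampled at t=k/5. Machine vertices: (168.22,87.45) → (147.75,88.77) → (108.28,73.15) → (64.59,50.20) → (31.45,29.48) → (23.64,20.60). Open path.

**Shape 6** — `<polygon>` regular polygon, stroke `#000000` → engrave (S250, F3258). Machine vertices: (174.80,71.59) → (190.16,57.17) → (188.47,36.17) → (170.99,24.40) → (150.89,30.73) → (143.31,50.38) → (153.95,68.57) → (174.80,71.59). Closed: final G1 returns to the first vertex.

**Shape 7** — `<path>` quadratic bezier, stroke `#000000` → engrave (S250, F3258). Control points (SVG): P0=(71.97,77.86), P1=(58.13,116.86), P2=(105.88,98.67); sampled at t=k/5. Machine vertices: (71.97,69.26) → (68.90,55.95) → (70.75,47.21) → (77.53,43.05) → (89.24,43.46) → (105.88,48.45). Open path.

**Shape 8** — `<path>` open polyline, stroke `#000000` → engrave (S250, F3258). Machine vertices: (132.38,42.41) → (98.92,12.97) → (33.95,129.83) → (147.24,79.70). Open path.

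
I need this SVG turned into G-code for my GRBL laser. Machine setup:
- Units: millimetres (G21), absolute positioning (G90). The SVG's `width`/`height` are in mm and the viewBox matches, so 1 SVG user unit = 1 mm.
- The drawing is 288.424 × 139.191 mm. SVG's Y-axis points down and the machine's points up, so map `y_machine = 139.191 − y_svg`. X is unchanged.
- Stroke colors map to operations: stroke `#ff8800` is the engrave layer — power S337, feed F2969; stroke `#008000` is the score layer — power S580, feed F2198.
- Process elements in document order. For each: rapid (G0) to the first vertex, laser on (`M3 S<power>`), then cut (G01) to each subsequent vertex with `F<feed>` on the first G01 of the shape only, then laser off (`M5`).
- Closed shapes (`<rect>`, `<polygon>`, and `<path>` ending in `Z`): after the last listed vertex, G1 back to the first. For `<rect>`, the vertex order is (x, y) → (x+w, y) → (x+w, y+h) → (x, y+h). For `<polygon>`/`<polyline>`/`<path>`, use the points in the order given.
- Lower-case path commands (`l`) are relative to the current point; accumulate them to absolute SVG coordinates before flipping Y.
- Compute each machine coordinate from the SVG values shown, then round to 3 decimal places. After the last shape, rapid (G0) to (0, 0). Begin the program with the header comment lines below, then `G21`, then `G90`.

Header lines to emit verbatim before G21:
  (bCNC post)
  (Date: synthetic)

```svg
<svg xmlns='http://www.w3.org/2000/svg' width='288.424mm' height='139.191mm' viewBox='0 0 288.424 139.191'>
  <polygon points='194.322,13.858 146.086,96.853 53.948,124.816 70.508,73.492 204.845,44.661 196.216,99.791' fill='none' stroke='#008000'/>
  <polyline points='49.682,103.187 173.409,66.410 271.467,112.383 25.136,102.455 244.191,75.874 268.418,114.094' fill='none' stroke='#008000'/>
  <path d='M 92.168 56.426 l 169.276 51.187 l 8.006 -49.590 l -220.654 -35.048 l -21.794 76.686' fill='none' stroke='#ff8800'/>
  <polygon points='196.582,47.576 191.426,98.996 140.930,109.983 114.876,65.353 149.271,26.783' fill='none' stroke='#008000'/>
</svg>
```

1 u = 1 mm; y_m = 139.191 − y.

[1] `<polygon>` closed polygon, #008000→score S580 F2198: (194.322,125.333) → (146.086,42.338) → (53.948,14.375) → (70.508,65.699) → (204.845,94.530) → (196.216,39.400) → (194.322,125.333) (closed)

[2] `<polyline>` open polyline, #008000→score S580 F2198: (49.682,36.004) → (173.409,72.781) → (271.467,26.808) → (25.136,36.736) → (244.191,63.317) → (268.418,25.097)

[3] `<path>` open polyline, #ff8800→engrave S337 F2969: (92.168,82.765) → (261.444,31.578) → (269.450,81.168) → (48.796,116.216) → (27.002,39.530)

[4] `<polygon>` regular polygon, #008000→score S580 F2198: (196.582,91.615) → (191.426,40.195) → (140.930,29.208) → (114.876,73.838) → (149.271,112.408) → (196.582,91.615) (closed)

(bCNC post)
(Date: synthetic)
G21
G90
G0 X194.322 Y125.333
M3 S580
G01 X146.086 Y42.338 F2198
G01 X53.948 Y14.375
G01 X70.508 Y65.699
G01 X204.845 Y94.530
G01 X196.216 Y39.400
G01 X194.322 Y125.333
M5
G0 X49.682 Y36.004
M3 S580
G01 X173.409 Y72.781 F2198
G01 X271.467 Y26.808
G01 X25.136 Y36.736
G01 X244.191 Y63.317
G01 X268.418 Y25.097
M5
G0 X92.168 Y82.765
M3 S337
G01 X261.444 Y31.578 F2969
G01 X269.450 Y81.168
G01 X48.796 Y116.216
G01 X27.002 Y39.530
M5
G0 X196.582 Y91.615
M3 S580
G01 X191.426 Y40.195 F2198
G01 X140.930 Y29.208
G01 X114.876 Y73.838
G01 X149.271 Y112.408
G01 X196.582 Y91.615
M5
G0 X0.000 Y0.000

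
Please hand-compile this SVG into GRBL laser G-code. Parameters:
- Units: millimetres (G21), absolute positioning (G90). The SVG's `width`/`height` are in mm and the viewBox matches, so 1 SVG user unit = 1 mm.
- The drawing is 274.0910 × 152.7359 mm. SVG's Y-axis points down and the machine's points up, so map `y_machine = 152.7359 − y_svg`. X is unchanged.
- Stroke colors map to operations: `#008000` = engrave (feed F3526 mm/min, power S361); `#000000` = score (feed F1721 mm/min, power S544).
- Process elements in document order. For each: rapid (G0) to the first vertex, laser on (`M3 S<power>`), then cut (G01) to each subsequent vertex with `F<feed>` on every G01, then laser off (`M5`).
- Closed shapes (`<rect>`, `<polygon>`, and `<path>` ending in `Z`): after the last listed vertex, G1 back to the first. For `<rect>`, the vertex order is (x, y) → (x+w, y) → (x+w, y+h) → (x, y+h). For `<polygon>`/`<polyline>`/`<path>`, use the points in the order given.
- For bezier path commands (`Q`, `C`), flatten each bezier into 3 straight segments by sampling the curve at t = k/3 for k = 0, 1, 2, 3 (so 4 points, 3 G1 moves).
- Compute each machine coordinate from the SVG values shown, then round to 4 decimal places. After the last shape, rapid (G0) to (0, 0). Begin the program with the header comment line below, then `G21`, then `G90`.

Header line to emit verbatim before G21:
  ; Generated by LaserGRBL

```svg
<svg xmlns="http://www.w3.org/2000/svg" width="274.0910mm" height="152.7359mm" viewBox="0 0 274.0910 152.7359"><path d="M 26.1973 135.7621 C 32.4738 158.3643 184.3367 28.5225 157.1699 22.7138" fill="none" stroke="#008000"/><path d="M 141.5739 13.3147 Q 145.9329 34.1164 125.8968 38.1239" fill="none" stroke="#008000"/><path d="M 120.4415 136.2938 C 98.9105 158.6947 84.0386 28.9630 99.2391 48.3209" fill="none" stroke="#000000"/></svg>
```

; Generated by LaserGRBL
G21
G90
G0 X26.1973 Y16.9738
M3 S361
G01 X68.9798 Y34.9464 F3526
G01 X136.6830 Y93.1089 F3526
G01 X157.1699 Y130.0221 F3526
M5
G0 X141.5739 Y139.4212
M3 S361
G01 X141.7693 Y127.4194 F3526
G01 X136.5436 Y119.1497 F3526
G01 X125.8968 Y114.6120 F3526
M5
G0 X120.4415 Y16.4421
M3 S544
G01 X101.9974 Y33.5957 F1721
G01 X93.1956 Y85.2327 F1721
G01 X99.2391 Y104.4150 F1721
M5
G0 X0.0000 Y0.0000

Since the viewBox matches the mm dimensions, user units are millimetres directly. The only transform is the Y-flip y_m = 152.7359 − y_svg.

Shape 1 is a cubic bezier drawn with `<path>`. Its stroke #008000 means engrave at S361, F3526. After flipping Y the toolpath is (26.1973,16.9738) → (68.9798,34.9464) → (136.6830,93.1089) → (157.1699,130.0221).

Shape 2 is a quadratic bezier drawn with `<path>`. Its stroke #008000 means engrave at S361, F3526. After flipping Y the toolpath is (141.5739,139.4212) → (141.7693,127.4194) → (136.5436,119.1497) → (125.8968,114.6120).

Shape 3 is a cubic bezier drawn with `<path>`. Its stroke #000000 means score at S544, F1721. After flipping Y the toolpath is (120.4415,16.4421) → (101.9974,33.5957) → (93.1956,85.2327) → (99.2391,104.4150).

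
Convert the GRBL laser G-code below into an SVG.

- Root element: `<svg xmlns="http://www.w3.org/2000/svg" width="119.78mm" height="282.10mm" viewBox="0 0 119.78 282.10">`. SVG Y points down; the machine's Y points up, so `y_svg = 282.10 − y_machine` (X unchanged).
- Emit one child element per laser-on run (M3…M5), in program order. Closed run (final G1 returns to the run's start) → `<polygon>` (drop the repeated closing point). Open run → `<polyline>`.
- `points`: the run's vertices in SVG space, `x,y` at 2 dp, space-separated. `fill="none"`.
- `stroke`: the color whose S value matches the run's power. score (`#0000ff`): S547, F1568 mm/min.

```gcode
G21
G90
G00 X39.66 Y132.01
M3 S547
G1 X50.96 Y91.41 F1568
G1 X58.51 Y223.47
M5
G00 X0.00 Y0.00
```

Each laser-on run becomes one SVG element. Flip Y back into SVG space with y_svg = 282.10 − y_machine. Every run uses S547, so all elements get stroke `#0000ff` (score).

Run 1: The run is open, so emit a `<polyline>` with points (Y-flipped): 39.66,150.09 50.96,190.69 58.51,58.63.

<svg xmlns="http://www.w3.org/2000/svg" width="119.78mm" height="282.10mm" viewBox="0 0 119.78 282.10">
  <polyline points="39.66,150.09 50.96,190.69 58.51,58.63" fill="none" stroke="#0000ff"/>
</svg>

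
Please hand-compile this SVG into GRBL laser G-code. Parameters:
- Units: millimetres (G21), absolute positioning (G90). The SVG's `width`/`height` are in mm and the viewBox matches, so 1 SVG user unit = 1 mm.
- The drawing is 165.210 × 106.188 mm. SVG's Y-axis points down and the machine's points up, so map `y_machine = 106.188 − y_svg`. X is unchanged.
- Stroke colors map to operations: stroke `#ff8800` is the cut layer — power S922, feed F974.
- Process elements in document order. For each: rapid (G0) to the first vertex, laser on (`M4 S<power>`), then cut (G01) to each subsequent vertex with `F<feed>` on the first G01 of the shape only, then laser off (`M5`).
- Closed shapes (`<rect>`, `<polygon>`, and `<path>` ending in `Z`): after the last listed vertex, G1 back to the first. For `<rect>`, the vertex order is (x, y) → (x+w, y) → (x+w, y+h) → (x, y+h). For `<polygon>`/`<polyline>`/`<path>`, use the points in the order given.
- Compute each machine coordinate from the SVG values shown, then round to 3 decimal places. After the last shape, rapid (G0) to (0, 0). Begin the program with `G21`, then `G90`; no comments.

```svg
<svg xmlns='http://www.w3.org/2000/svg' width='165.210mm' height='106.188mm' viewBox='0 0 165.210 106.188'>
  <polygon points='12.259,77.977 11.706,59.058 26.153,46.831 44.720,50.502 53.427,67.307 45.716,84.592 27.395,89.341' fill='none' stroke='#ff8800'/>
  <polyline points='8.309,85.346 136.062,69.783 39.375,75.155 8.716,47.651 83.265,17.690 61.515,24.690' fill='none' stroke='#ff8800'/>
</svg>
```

G21
G90
G0 X12.259 Y28.211
M4 S922
G01 X11.706 Y47.130 F974
G01 X26.153 Y59.357
G01 X44.720 Y55.686
G01 X53.427 Y38.881
G01 X45.716 Y21.596
G01 X27.395 Y16.847
G01 X12.259 Y28.211
M5
G0 X8.309 Y20.842
M4 S922
G01 X136.062 Y36.405 F974
G01 X39.375 Y31.033
G01 X8.716 Y58.537
G01 X83.265 Y88.498
G01 X61.515 Y81.498
M5
G0 X0.000 Y0.000

viewBox `0 0 165.210 106.188` with mm width/height → 1 unit = 1 mm. Flip: y_m = 106.188 − y_svg.

**Shape 1** — `<polygon>` regular polygon, stroke `#ff8800` → cut (S922, F974). Machine vertices: (12.259,28.211) → (11.706,47.130) → (26.153,59.357) → (44.720,55.686) → (53.427,38.881) → (45.716,21.596) → (27.395,16.847) → (12.259,28.211). Closed: final G1 returns to the first vertex.

**Shape 2** — `<polyline>` open polyline, stroke `#ff8800` → cut (S922, F974). Machine vertices: (8.309,20.842) → (136.062,36.405) → (39.375,31.033) → (8.716,58.537) → (83.265,88.498) → (61.515,81.498). Open path.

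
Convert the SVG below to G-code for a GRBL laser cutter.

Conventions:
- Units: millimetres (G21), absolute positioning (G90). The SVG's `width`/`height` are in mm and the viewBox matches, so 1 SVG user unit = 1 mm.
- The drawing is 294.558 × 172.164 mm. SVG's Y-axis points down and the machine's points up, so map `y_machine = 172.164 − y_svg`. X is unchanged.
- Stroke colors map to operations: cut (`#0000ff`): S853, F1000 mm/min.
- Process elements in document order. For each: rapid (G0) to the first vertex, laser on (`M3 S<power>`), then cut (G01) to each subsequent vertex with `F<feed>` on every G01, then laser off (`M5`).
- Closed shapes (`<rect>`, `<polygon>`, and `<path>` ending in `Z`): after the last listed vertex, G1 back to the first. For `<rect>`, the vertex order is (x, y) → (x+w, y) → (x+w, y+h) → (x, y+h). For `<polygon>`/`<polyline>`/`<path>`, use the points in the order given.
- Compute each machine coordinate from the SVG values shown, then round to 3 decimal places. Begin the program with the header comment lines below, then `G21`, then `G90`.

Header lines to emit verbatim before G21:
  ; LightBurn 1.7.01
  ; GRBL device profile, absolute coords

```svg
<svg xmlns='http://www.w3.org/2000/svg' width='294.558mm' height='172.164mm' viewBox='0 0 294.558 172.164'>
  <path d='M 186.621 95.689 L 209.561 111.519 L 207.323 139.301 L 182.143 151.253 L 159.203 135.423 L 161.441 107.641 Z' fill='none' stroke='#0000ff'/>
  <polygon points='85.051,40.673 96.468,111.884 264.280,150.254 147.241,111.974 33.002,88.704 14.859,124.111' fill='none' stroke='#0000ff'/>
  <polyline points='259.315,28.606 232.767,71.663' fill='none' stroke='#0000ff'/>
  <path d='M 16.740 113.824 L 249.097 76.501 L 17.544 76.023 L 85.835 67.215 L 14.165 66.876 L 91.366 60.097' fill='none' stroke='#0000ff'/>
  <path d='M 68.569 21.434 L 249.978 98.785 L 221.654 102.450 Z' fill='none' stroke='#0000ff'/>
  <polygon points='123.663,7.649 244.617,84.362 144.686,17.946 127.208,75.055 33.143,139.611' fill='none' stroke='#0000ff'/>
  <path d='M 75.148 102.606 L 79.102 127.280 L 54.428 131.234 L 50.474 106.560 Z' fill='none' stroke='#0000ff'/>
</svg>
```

1 u = 1 mm; y_m = 172.164 − y.

[1] `<path>` regular polygon, #0000ff→cut S853 F1000: (186.621,76.475) → (209.561,60.645) → (207.323,32.863) → (182.143,20.911) → (159.203,36.741) → (161.441,64.523) → (186.621,76.475) (closed)

[2] `<polygon>` closed polygon, #0000ff→cut S853 F1000: (85.051,131.491) → (96.468,60.280) → (264.280,21.910) → (147.241,60.190) → (33.002,83.460) → (14.859,48.053) → (85.051,131.491) (closed)

[3] `<polyline>` line segment, #0000ff→cut S853 F1000: (259.315,143.558) → (232.767,100.501)

[4] `<path>` open polyline, #0000ff→cut S853 F1000: (16.740,58.340) → (249.097,95.663) → (17.544,96.141) → (85.835,104.949) → (14.165,105.288) → (91.366,112.067)

[5] `<path>` closed polygon, #0000ff→cut S853 F1000: (68.569,150.730) → (249.978,73.379) → (221.654,69.714) → (68.569,150.730) (closed)

[6] `<polygon>` closed polygon, #0000ff→cut S853 F1000: (123.663,164.515) → (244.617,87.802) → (144.686,154.218) → (127.208,97.109) → (33.143,32.553) → (123.663,164.515) (closed)

[7] `<path>` regular polygon, #0000ff→cut S853 F1000: (75.148,69.558) → (79.102,44.884) → (54.428,40.930) → (50.474,65.604) → (75.148,69.558) (closed)

; LightBurn 1.7.01
; GRBL device profile, absolute coords
G21
G90
G0 X186.621 Y76.475
M3 S853
G01 X209.561 Y60.645 F1000
G01 X207.323 Y32.863 F1000
G01 X182.143 Y20.911 F1000
G01 X159.203 Y36.741 F1000
G01 X161.441 Y64.523 F1000
G01 X186.621 Y76.475 F1000
M5
G0 X85.051 Y131.491
M3 S853
G01 X96.468 Y60.280 F1000
G01 X264.280 Y21.910 F1000
G01 X147.241 Y60.190 F1000
G01 X33.002 Y83.460 F1000
G01 X14.859 Y48.053 F1000
G01 X85.051 Y131.491 F1000
M5
G0 X259.315 Y143.558
M3 S853
G01 X232.767 Y100.501 F1000
M5
G0 X16.740 Y58.340
M3 S853
G01 X249.097 Y95.663 F1000
G01 X17.544 Y96.141 F1000
G01 X85.835 Y104.949 F1000
G01 X14.165 Y105.288 F1000
G01 X91.366 Y112.067 F1000
M5
G0 X68.569 Y150.730
M3 S853
G01 X249.978 Y73.379 F1000
G01 X221.654 Y69.714 F1000
G01 X68.569 Y150.730 F1000
M5
G0 X123.663 Y164.515
M3 S853
G01 X244.617 Y87.802 F1000
G01 X144.686 Y154.218 F1000
G01 X127.208 Y97.109 F1000
G01 X33.143 Y32.553 F1000
G01 X123.663 Y164.515 F1000
M5
G0 X75.148 Y69.558
M3 S853
G01 X79.102 Y44.884 F1000
G01 X54.428 Y40.930 F1000
G01 X50.474 Y65.604 F1000
G01 X75.148 Y69.558 F1000
M5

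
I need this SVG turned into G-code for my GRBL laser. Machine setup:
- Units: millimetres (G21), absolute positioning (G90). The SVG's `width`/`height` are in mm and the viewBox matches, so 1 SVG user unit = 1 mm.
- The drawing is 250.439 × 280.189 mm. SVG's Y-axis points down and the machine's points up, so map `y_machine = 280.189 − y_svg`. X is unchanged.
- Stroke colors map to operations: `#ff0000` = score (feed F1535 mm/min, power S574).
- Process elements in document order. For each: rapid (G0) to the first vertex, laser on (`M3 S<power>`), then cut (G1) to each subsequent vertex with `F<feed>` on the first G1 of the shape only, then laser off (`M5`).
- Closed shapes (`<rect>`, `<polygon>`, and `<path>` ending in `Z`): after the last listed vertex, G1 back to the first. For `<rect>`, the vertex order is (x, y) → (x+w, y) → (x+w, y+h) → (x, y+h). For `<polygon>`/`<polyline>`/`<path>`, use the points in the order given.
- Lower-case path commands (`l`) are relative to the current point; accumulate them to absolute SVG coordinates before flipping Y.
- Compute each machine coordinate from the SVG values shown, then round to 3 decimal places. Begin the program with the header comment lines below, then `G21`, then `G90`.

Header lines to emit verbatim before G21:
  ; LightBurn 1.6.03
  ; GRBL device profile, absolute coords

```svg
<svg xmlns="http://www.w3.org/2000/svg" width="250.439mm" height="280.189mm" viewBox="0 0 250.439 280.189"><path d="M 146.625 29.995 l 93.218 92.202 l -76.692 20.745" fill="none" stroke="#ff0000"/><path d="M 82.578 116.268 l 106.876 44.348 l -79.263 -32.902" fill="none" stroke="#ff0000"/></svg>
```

viewBox `0 0 250.439 280.189` with mm width/height → 1 unit = 1 mm. Flip: y_m = 280.189 − y_svg.

**Shape 1** — `<path>` open polyline, stroke `#ff0000` → score (S574, F1535). Machine vertices: (146.625,250.194) → (239.843,157.992) → (163.151,137.247). Open path.

**Shape 2** — `<path>` open polyline, stroke `#ff0000` → score (S574, F1535). Machine vertices: (82.578,163.921) → (189.454,119.573) → (110.191,152.475). Open path.

; LightBurn 1.6.03
; GRBL device profile, absolute coords
G21
G90
G0 X146.625 Y250.194
M3 S574
G1 X239.843 Y157.992 F1535
G1 X163.151 Y137.247
M5
G0 X82.578 Y163.921
M3 S574
G1 X189.454 Y119.573 F1535
G1 X110.191 Y152.475
M5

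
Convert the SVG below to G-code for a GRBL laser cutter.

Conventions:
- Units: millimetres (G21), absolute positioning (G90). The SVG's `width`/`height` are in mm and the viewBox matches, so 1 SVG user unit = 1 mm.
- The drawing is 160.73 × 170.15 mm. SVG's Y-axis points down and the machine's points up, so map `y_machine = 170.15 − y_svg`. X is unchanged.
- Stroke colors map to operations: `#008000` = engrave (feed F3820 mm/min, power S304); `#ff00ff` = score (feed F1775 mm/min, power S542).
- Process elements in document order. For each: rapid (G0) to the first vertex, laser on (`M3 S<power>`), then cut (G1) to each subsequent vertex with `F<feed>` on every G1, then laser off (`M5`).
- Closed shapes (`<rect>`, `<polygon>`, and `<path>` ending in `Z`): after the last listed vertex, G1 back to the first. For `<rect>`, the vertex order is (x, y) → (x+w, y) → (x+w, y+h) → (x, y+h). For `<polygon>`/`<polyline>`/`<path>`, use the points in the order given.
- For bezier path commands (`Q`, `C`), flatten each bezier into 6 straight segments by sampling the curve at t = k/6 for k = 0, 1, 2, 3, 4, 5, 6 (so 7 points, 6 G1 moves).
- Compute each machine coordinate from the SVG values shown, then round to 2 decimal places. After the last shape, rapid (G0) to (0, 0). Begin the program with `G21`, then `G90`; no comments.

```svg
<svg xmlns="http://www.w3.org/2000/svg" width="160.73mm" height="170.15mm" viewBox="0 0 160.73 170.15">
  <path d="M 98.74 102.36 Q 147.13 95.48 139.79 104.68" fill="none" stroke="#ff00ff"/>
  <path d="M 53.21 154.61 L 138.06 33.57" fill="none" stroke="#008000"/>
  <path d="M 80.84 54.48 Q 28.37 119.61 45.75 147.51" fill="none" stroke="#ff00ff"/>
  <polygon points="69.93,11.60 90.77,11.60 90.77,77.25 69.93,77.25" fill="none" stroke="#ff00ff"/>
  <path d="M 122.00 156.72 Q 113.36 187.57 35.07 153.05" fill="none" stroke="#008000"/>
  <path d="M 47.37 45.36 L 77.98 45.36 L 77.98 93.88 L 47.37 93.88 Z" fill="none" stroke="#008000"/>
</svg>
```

G21
G90
G0 X98.74 Y67.79
M3 S542
G1 X113.32 Y69.64 F1775
G1 X124.81 Y70.59 F1775
G1 X133.20 Y70.65 F1775
G1 X138.49 Y69.82 F1775
G1 X140.69 Y68.09 F1775
G1 X139.79 Y65.47 F1775
M5
G0 X53.21 Y15.54
M3 S304
G1 X138.06 Y136.58 F3820
M5
G0 X80.84 Y115.67
M3 S542
G1 X65.29 Y94.99 F1775
G1 X53.62 Y76.39 F1775
G1 X45.83 Y59.85 F1775
G1 X41.92 Y45.38 F1775
G1 X41.90 Y32.97 F1775
G1 X45.75 Y22.64 F1775
M5
G0 X69.93 Y158.55
M3 S542
G1 X90.77 Y158.55 F1775
G1 X90.77 Y92.90 F1775
G1 X69.93 Y92.90 F1775
G1 X69.93 Y158.55 F1775
M5
G0 X122.00 Y13.43
M3 S304
G1 X117.19 Y4.96 F3820
G1 X108.50 Y0.13 F3820
G1 X95.95 Y-1.08 F3820
G1 X79.52 Y1.35 F3820
G1 X59.23 Y7.41 F3820
G1 X35.07 Y17.10 F3820
M5
G0 X47.37 Y124.79
M3 S304
G1 X77.98 Y124.79 F3820
G1 X77.98 Y76.27 F3820
G1 X47.37 Y76.27 F3820
G1 X47.37 Y124.79 F3820
M5
G0 X0.00 Y0.00

viewBox `0 0 160.73 170.15` with mm width/height → 1 unit = 1 mm. Flip: y_m = 170.15 − y_svg.

**Shape 1** — `<path>` quadratic bezier, stroke `#ff00ff` → score (S542, F1775). Control points (SVG): P0=(98.74,102.36), P1=(147.13,95.48), P2=(139.79,104.68); sampled at t=k/6. Machine vertices: (98.74,67.79) → (113.32,69.64) → (124.81,70.59) → (133.20,70.65) → (138.49,69.82) → (140.69,68.09) → (139.79,65.47). Open path.

**Shape 2** — `<path>` line segment, stroke `#008000` → engrave (S304, F3820). Machine vertices: (53.21,15.54) → (138.06,136.58). Open path.

**Shape 3** — `<path>` quadratic bezier, stroke `#ff00ff` → score (S542, F1775). Control points (SVG): P0=(80.84,54.48), P1=(28.37,119.61), P2=(45.75,147.51); sampled at t=k/6. Machine vertices: (80.84,115.67) → (65.29,94.99) → (53.62,76.39) → (45.83,59.85) → (41.92,45.38) → (41.90,32.97) → (45.75,22.64). Open path.

**Shape 4** — `<polygon>` rectangle, stroke `#ff00ff` → score (S542, F1775). Machine vertices: (69.93,158.55) → (90.77,158.55) → (90.77,92.90) → (69.93,92.90) → (69.93,158.55). Closed: final G1 returns to the first vertex.

**Shape 5** — `<path>` quadratic bezier, stroke `#008000` → engrave (S304, F3820). Control points (SVG): P0=(122.00,156.72), P1=(113.36,187.57), P2=(35.07,153.05); sampled at t=k/6. Machine vertices: (122.00,13.43) → (117.19,4.96) → (108.50,0.13) → (95.95,-1.08) → (79.52,1.35) → (59.23,7.41) → (35.07,17.10). Open path.

**Shape 6** — `<path>` rectangle, stroke `#008000` → engrave (S304, F3820). Machine vertices: (47.37,124.79) → (77.98,124.79) → (77.98,76.27) → (47.37,76.27) → (47.37,124.79). Closed: final G1 returns to the first vertex.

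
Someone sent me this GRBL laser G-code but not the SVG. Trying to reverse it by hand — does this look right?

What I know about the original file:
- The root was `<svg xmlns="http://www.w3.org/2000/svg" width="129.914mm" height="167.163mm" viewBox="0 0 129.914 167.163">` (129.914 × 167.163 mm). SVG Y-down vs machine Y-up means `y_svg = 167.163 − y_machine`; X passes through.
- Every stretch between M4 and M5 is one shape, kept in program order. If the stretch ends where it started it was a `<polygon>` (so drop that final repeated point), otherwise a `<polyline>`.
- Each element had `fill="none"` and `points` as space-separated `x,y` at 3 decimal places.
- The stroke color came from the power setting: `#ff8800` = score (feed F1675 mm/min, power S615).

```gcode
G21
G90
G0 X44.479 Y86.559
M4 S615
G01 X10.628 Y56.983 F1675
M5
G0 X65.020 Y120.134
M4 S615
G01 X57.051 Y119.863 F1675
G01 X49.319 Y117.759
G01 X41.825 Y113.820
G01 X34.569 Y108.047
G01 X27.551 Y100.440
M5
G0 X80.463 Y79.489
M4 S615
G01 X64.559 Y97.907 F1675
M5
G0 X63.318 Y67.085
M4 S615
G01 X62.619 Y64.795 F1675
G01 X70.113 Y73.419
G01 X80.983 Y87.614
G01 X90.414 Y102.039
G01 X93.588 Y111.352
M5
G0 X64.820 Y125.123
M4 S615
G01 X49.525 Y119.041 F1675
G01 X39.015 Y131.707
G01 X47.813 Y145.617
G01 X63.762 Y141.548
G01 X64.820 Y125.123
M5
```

y_svg = 167.163 − y_m. Every run uses S615, so all elements get stroke `#ff8800` (score).

[1] open run; points: 44.479,80.604 10.628,110.180

[2] open run; points: 65.020,47.029 57.051,47.300 49.319,49.404 41.825,53.343 34.569,59.116 27.551,66.723

[3] open run; points: 80.463,87.674 64.559,69.256

[4] open run; points: 63.318,100.078 62.619,102.368 70.113,93.744 80.983,79.549 90.414,65.124 93.588,55.811

[5] closed run; points: 64.820,42.040 49.525,48.122 39.015,35.456 47.813,21.546 63.762,25.615

<svg xmlns="http://www.w3.org/2000/svg" width="129.914mm" height="167.163mm" viewBox="0 0 129.914 167.163">
  <polyline points="44.479,80.604 10.628,110.180" fill="none" stroke="#ff8800"/>
  <polyline points="65.020,47.029 57.051,47.300 49.319,49.404 41.825,53.343 34.569,59.116 27.551,66.723" fill="none" stroke="#ff8800"/>
  <polyline points="80.463,87.674 64.559,69.256" fill="none" stroke="#ff8800"/>
  <polyline points="63.318,100.078 62.619,102.368 70.113,93.744 80.983,79.549 90.414,65.124 93.588,55.811" fill="none" stroke="#ff8800"/>
  <polygon points="64.820,42.040 49.525,48.122 39.015,35.456 47.813,21.546 63.762,25.615" fill="none" stroke="#ff8800"/>
</svg>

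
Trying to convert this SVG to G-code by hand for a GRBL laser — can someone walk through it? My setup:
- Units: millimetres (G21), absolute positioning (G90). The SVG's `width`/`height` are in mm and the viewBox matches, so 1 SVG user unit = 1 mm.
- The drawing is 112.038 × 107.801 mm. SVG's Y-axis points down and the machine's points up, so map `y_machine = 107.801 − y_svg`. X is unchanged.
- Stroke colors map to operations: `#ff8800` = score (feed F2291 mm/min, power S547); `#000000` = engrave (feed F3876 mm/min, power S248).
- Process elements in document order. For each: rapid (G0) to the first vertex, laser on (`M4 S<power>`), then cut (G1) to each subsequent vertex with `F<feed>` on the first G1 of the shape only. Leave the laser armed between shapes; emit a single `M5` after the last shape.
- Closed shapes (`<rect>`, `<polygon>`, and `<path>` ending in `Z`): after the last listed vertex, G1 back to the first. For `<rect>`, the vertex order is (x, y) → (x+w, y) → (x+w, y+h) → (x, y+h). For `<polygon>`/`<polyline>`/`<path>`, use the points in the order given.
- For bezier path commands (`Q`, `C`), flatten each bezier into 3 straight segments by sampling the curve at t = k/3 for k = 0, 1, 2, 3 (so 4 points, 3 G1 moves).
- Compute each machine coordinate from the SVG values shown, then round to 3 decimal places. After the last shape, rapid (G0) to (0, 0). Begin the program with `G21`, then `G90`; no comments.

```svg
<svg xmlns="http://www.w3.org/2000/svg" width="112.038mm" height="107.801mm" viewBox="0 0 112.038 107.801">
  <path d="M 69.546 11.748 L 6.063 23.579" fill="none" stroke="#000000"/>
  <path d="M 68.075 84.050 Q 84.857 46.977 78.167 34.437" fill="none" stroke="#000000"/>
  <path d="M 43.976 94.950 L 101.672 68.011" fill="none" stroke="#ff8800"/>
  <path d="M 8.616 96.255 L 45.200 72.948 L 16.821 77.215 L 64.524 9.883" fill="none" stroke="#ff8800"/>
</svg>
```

viewBox `0 0 112.038 107.801` with mm width/height → 1 unit = 1 mm. Flip: y_m = 107.801 − y_svg.

**Shape 1** — `<path>` line segment, stroke `#000000` → engrave (S248, F3876). Machine vertices: (69.546,96.053) → (6.063,84.222). Open path.

**Shape 2** — `<path>` quadratic bezier, stroke `#000000` → engrave (S248, F3876). Control points (SVG): P0=(68.075,84.050), P1=(84.857,46.977), P2=(78.167,34.437); sampled at t=k/3. Machine vertices: (68.075,23.751) → (76.655,45.740) → (80.019,62.278) → (78.167,73.364). Open path.

**Shape 3** — `<path>` line segment, stroke `#ff8800` → score (S547, F2291). Machine vertices: (43.976,12.851) → (101.672,39.790). Open path.

**Shape 4** — `<path>` open polyline, stroke `#ff8800` → score (S547, F2291). Machine vertices: (8.616,11.546) → (45.200,34.853) → (16.821,30.586) → (64.524,97.918). Open path.

G21
G90
G0 X69.546 Y96.053
M4 S248
G1 X6.063 Y84.222 F3876
G0 X68.075 Y23.751
M4 S248
G1 X76.655 Y45.740 F3876
G1 X80.019 Y62.278
G1 X78.167 Y73.364
G0 X43.976 Y12.851
M4 S547
G1 X101.672 Y39.790 F2291
G0 X8.616 Y11.546
M4 S547
G1 X45.200 Y34.853 F2291
G1 X16.821 Y30.586
G1 X64.524 Y97.918
M5
G0 X0.000 Y0.000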